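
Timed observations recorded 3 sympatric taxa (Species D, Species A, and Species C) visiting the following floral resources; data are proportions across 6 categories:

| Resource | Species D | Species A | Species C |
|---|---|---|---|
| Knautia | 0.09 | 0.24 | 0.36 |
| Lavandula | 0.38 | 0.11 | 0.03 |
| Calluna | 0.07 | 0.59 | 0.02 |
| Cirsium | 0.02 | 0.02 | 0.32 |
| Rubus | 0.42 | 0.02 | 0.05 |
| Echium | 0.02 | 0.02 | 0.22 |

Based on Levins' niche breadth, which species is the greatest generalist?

Σp_Dᵢ² = 0.09² + 0.38² + 0.07² + 0.02² + 0.42² + 0.02² = 0.0081 + 0.1444 + 0.0049 + 0.0004 + 0.1764 + 0.0004 = 0.3346
B_D = 1 / 0.3346 = 2.9886
Σp_Aᵢ² = 0.24² + 0.11² + 0.59² + 0.02² + 0.02² + 0.02² = 0.0576 + 0.0121 + 0.3481 + 0.0004 + 0.0004 + 0.0004 = 0.4190
B_A = 1 / 0.4190 = 2.3866
Σp_Cᵢ² = 0.36² + 0.03² + 0.02² + 0.32² + 0.05² + 0.22² = 0.1296 + 0.0009 + 0.0004 + 0.1024 + 0.0025 + 0.0484 = 0.2842
B_C = 1 / 0.2842 = 3.5186
Highest B → broadest niche (most generalist): Species C (B = 3.52).

Species C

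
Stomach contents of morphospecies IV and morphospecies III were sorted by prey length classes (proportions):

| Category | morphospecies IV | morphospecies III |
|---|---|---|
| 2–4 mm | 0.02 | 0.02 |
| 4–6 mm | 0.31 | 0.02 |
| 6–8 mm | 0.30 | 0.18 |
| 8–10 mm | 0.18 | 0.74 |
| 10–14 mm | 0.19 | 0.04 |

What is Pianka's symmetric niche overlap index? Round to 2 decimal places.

0.52

Σ p₁ᵢp₂ᵢ = 0.0004 + 0.0062 + 0.0540 + 0.1332 + 0.0076 = 0.2014
Σp_1ᵢ² = 0.02² + 0.31² + 0.30² + 0.18² + 0.19² = 0.0004 + 0.0961 + 0.0900 + 0.0324 + 0.0361 = 0.2550
Σp_2ᵢ² = 0.02² + 0.02² + 0.18² + 0.74² + 0.04² = 0.0004 + 0.0004 + 0.0324 + 0.5476 + 0.0016 = 0.5824
O = 0.2014 / √(0.2550 × 0.5824) = 0.2014 / 0.38537 = 0.5226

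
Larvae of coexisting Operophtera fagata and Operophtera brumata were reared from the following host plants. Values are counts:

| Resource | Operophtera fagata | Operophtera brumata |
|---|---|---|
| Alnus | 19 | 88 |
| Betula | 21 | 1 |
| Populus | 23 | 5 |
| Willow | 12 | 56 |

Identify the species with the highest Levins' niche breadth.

Proportions for Operophtera fagata (n=75): 19/75=0.2533, 21/75=0.2800, 23/75=0.3067, 12/75=0.1600
Proportions for Operophtera brumata (n=150): 88/150=0.5867, 1/150=0.0067, 5/150=0.0333, 56/150=0.3733
Σp_fagaᵢ² = 0.2533² + 0.2800² + 0.3067² + 0.1600² = 0.064161 + 0.078400 + 0.094065 + 0.025600 = 0.262226
B_faga = 1 / 0.262226 = 3.8135
Σp_brumᵢ² = 0.5867² + 0.0067² + 0.0333² + 0.3733² = 0.344217 + 0.000045 + 0.001109 + 0.139353 = 0.484724
B_brum = 1 / 0.484724 = 2.0630
Highest B → broadest niche (most generalist): Operophtera fagata (B = 3.81).

Operophtera fagata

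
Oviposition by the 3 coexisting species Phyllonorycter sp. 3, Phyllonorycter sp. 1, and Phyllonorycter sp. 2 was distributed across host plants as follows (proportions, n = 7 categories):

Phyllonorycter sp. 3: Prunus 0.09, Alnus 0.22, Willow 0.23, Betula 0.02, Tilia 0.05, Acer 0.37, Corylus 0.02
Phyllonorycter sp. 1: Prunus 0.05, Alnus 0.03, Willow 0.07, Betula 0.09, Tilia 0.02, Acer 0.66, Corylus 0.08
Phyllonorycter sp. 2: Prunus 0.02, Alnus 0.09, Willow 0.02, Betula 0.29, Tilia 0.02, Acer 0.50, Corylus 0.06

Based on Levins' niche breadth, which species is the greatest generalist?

Phyllonorycter sp. 3

Σp_3ᵢ² = 0.09² + 0.22² + 0.23² + 0.02² + 0.05² + 0.37² + 0.02² = 0.0081 + 0.0484 + 0.0529 + 0.0004 + 0.0025 + 0.1369 + 0.0004 = 0.2496
B_3 = 1 / 0.2496 = 4.0064
Σp_1ᵢ² = 0.05² + 0.03² + 0.07² + 0.09² + 0.02² + 0.66² + 0.08² = 0.0025 + 0.0009 + 0.0049 + 0.0081 + 0.0004 + 0.4356 + 0.0064 = 0.4588
B_1 = 1 / 0.4588 = 2.1796
Σp_2ᵢ² = 0.02² + 0.09² + 0.02² + 0.29² + 0.02² + 0.50² + 0.06² = 0.0004 + 0.0081 + 0.0004 + 0.0841 + 0.0004 + 0.2500 + 0.0036 = 0.3470
B_2 = 1 / 0.3470 = 2.8818
Highest B → broadest niche (most generalist): Phyllonorycter sp. 3 (B = 4.01).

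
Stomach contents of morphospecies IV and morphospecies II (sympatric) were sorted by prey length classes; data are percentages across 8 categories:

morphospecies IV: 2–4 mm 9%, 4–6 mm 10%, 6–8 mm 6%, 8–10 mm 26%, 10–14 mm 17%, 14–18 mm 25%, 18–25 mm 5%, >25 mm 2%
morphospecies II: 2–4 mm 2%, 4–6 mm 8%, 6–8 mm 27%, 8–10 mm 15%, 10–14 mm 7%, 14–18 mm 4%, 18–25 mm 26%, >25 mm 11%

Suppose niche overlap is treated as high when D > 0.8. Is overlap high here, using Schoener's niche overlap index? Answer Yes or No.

Convert percentages to proportions (divide by 100).
Σ|p₁ᵢ − p₂ᵢ| = 0.07 + 0.02 + 0.21 + 0.11 + 0.10 + 0.21 + 0.21 + 0.09 = 1.02
D = 1 − ½ × 1.02 = 1 − 0.510 = 0.4900
D = 0.4900 < 0.8 → No.

No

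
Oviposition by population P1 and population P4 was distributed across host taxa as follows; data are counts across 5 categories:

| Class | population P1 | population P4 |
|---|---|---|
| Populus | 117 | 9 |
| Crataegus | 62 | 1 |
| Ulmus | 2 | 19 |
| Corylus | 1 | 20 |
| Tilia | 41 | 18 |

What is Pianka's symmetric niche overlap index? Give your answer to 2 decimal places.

Proportions for population P1 (n=223): 117/223=0.5247, 62/223=0.2780, 2/223=0.0090, 1/223=0.0045, 41/223=0.1839
Proportions for population P4 (n=67): 9/67=0.1343, 1/67=0.0149, 19/67=0.2836, 20/67=0.2985, 18/67=0.2687
Σ p₁ᵢp₂ᵢ = 0.070467 + 0.004142 + 0.002552 + 0.001343 + 0.049414 = 0.127918
Σp_1ᵢ² = 0.5247² + 0.2780² + 0.0090² + 0.0045² + 0.1839² = 0.275310 + 0.077284 + 0.000081 + 0.000020 + 0.033819 = 0.386514
Σp_2ᵢ² = 0.1343² + 0.0149² + 0.2836² + 0.2985² + 0.2687² = 0.018036 + 0.000222 + 0.080429 + 0.089102 + 0.072200 = 0.259989
O = 0.127918 / √(0.386514 × 0.259989) = 0.127918 / 0.3170006 = 0.4035

0.40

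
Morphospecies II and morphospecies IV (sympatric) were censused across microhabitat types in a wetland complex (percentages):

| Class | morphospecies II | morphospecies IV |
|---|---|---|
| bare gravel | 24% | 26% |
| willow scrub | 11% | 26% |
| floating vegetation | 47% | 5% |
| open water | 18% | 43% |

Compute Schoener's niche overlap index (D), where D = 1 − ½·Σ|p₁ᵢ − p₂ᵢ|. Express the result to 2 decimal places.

Convert percentages to proportions (divide by 100).
Σ|p₁ᵢ − p₂ᵢ| = 0.02 + 0.15 + 0.42 + 0.25 = 0.84
D = 1 − ½ × 0.84 = 1 − 0.420 = 0.5800

0.58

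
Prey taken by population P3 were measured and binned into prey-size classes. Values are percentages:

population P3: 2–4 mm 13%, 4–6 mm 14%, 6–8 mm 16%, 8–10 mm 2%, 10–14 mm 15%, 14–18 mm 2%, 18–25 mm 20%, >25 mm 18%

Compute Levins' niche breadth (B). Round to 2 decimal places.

Convert percentages to proportions (divide by 100).
Σpᵢ² = 0.13² + 0.14² + 0.16² + 0.02² + 0.15² + 0.02² + 0.20² + 0.18² = 0.0169 + 0.0196 + 0.0256 + 0.0004 + 0.0225 + 0.0004 + 0.0400 + 0.0324 = 0.1578
B = 1 / 0.1578 = 6.3371

6.34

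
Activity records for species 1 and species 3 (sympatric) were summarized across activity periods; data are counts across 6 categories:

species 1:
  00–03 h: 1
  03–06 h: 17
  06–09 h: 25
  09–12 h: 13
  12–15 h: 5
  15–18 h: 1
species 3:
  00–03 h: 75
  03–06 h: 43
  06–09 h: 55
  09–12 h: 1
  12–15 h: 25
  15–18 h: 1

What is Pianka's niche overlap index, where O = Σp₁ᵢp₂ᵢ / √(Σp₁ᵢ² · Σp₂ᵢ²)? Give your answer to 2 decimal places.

Proportions for species 1 (n=62): 1/62=0.0161, 17/62=0.2742, 25/62=0.4032, 13/62=0.2097, 5/62=0.0806, 1/62=0.0161
Proportions for species 3 (n=200): 75/200=0.3750, 43/200=0.2150, 55/200=0.2750, 1/200=0.0050, 25/200=0.1250, 1/200=0.0050
Σ p₁ᵢp₂ᵢ = 0.006038 + 0.058953 + 0.110880 + 0.001049 + 0.010075 + 0.000081 = 0.187076
Σp_1ᵢ² = 0.0161² + 0.2742² + 0.4032² + 0.2097² + 0.0806² + 0.0161² = 0.000259 + 0.075186 + 0.162570 + 0.043974 + 0.006496 + 0.000259 = 0.288744
Σp_2ᵢ² = 0.3750² + 0.2150² + 0.2750² + 0.0050² + 0.1250² + 0.0050² = 0.140625 + 0.046225 + 0.075625 + 0.000025 + 0.015625 + 0.000025 = 0.278150
O = 0.187076 / √(0.288744 × 0.278150) = 0.187076 / 0.2833975 = 0.6601

0.66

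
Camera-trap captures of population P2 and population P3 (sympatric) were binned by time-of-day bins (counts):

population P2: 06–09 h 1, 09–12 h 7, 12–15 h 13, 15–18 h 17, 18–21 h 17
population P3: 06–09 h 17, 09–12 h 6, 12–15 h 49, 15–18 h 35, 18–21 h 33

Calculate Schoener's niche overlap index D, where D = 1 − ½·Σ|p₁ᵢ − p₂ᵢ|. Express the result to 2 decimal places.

0.78

Proportions for population P2 (n=55): 1/55=0.0182, 7/55=0.1273, 13/55=0.2364, 17/55=0.3091, 17/55=0.3091
Proportions for population P3 (n=140): 17/140=0.1214, 6/140=0.0429, 49/140=0.3500, 35/140=0.2500, 33/140=0.2357
Σ|p₁ᵢ − p₂ᵢ| = 0.1032 + 0.0844 + 0.1136 + 0.0591 + 0.0734 = 0.4337
D = 1 − ½ × 0.4337 = 1 − 0.21685 = 0.78315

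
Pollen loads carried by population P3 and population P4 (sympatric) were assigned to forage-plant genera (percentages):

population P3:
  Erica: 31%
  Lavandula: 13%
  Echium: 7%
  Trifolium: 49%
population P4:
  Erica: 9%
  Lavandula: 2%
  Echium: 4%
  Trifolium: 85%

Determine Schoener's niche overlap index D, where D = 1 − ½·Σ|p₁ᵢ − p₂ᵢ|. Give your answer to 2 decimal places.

Convert percentages to proportions (divide by 100).
Σ|p₁ᵢ − p₂ᵢ| = 0.22 + 0.11 + 0.03 + 0.36 = 0.72
D = 1 − ½ × 0.72 = 1 − 0.360 = 0.6400

0.64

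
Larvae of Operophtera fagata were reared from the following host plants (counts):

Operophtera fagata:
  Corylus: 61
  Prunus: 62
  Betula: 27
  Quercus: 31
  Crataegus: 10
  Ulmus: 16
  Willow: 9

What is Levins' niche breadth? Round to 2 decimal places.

4.81

Proportions for Operophtera fagata (n=216): 61/216=0.2824, 62/216=0.2870, 27/216=0.1250, 31/216=0.1435, 10/216=0.0463, 16/216=0.0741, 9/216=0.0417
Σpᵢ² = 0.2824² + 0.2870² + 0.1250² + 0.1435² + 0.0463² + 0.0741² + 0.0417² = 0.079750 + 0.082369 + 0.015625 + 0.020592 + 0.002144 + 0.005491 + 0.001739 = 0.207710
B = 1 / 0.207710 = 4.8144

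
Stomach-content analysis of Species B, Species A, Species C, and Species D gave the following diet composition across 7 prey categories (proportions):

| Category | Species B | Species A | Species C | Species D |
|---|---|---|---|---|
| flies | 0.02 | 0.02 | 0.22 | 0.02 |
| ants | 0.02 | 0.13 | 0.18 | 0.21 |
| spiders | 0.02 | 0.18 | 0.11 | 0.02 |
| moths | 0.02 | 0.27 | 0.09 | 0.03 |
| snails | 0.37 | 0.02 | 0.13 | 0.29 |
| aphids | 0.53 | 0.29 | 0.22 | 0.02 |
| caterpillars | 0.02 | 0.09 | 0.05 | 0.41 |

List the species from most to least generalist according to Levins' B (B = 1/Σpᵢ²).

Species C > Species A > Species D > Species B

Σp_Bᵢ² = 0.02² + 0.02² + 0.02² + 0.02² + 0.37² + 0.53² + 0.02² = 0.0004 + 0.0004 + 0.0004 + 0.0004 + 0.1369 + 0.2809 + 0.0004 = 0.4198
B_B = 1 / 0.4198 = 2.3821
Σp_Aᵢ² = 0.02² + 0.13² + 0.18² + 0.27² + 0.02² + 0.29² + 0.09² = 0.0004 + 0.0169 + 0.0324 + 0.0729 + 0.0004 + 0.0841 + 0.0081 = 0.2152
B_A = 1 / 0.2152 = 4.6468
Σp_Cᵢ² = 0.22² + 0.18² + 0.11² + 0.09² + 0.13² + 0.22² + 0.05² = 0.0484 + 0.0324 + 0.0121 + 0.0081 + 0.0169 + 0.0484 + 0.0025 = 0.1688
B_C = 1 / 0.1688 = 5.9242
Σp_Dᵢ² = 0.02² + 0.21² + 0.02² + 0.03² + 0.29² + 0.02² + 0.41² = 0.0004 + 0.0441 + 0.0004 + 0.0009 + 0.0841 + 0.0004 + 0.1681 = 0.2984
B_D = 1 / 0.2984 = 3.3512
Ranking by B (broadest → narrowest): Species C (5.92) > Species A (4.65) > Species D (3.35) > Species B (2.38)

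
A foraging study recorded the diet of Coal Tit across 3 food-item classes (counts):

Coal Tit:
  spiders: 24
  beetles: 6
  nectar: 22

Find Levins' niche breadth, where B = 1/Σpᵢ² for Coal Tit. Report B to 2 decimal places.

Proportions for Coal Tit (n=52): 24/52=0.4615, 6/52=0.1154, 22/52=0.4231
Σpᵢ² = 0.4615² + 0.1154² + 0.4231² = 0.212982 + 0.013317 + 0.179014 = 0.405313
B = 1 / 0.405313 = 2.4672

2.47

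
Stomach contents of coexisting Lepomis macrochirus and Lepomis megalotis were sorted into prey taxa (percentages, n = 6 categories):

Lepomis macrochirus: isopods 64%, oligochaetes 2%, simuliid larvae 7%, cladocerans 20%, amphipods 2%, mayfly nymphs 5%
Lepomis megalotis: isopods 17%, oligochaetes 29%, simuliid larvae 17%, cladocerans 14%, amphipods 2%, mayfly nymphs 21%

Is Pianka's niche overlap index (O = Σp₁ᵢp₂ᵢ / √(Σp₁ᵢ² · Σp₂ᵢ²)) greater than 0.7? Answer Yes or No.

No

Convert percentages to proportions (divide by 100).
Σ p₁ᵢp₂ᵢ = 0.1088 + 0.0058 + 0.0119 + 0.0280 + 0.0004 + 0.0105 = 0.1654
Σp_1ᵢ² = 0.64² + 0.02² + 0.07² + 0.20² + 0.02² + 0.05² = 0.4096 + 0.0004 + 0.0049 + 0.0400 + 0.0004 + 0.0025 = 0.4578
Σp_2ᵢ² = 0.17² + 0.29² + 0.17² + 0.14² + 0.02² + 0.21² = 0.0289 + 0.0841 + 0.0289 + 0.0196 + 0.0004 + 0.0441 = 0.2060
O = 0.1654 / √(0.4578 × 0.2060) = 0.1654 / 0.30709 = 0.5386
O = 0.5386 < 0.7 → No.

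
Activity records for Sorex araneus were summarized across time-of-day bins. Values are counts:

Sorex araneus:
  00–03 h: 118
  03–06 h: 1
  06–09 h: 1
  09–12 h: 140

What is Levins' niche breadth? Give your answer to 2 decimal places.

2.02

Proportions for Sorex araneus (n=260): 118/260=0.4538, 1/260=0.0038, 1/260=0.0038, 140/260=0.5385
Σpᵢ² = 0.4538² + 0.0038² + 0.0038² + 0.5385² = 0.205934 + 0.000014 + 0.000014 + 0.289982 = 0.495944
B = 1 / 0.495944 = 2.0164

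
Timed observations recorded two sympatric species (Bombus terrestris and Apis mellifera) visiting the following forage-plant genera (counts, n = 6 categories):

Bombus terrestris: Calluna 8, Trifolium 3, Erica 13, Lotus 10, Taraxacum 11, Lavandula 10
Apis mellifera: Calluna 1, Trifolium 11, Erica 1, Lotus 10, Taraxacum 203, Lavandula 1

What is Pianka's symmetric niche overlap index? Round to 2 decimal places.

0.50

Proportions for Bombus terrestris (n=55): 8/55=0.1455, 3/55=0.0545, 13/55=0.2364, 10/55=0.1818, 11/55=0.2000, 10/55=0.1818
Proportions for Apis mellifera (n=227): 1/227=0.0044, 11/227=0.0485, 1/227=0.0044, 10/227=0.0441, 203/227=0.8943, 1/227=0.0044
Σ p₁ᵢp₂ᵢ = 0.000640 + 0.002643 + 0.001040 + 0.008017 + 0.178860 + 0.000800 = 0.192000
Σp_1ᵢ² = 0.1455² + 0.0545² + 0.2364² + 0.1818² + 0.2000² + 0.1818² = 0.021170 + 0.002970 + 0.055885 + 0.033051 + 0.040000 + 0.033051 = 0.186127
Σp_2ᵢ² = 0.0044² + 0.0485² + 0.0044² + 0.0441² + 0.8943² + 0.0044² = 0.000019 + 0.002352 + 0.000019 + 0.001945 + 0.799772 + 0.000019 = 0.804126
O = 0.192000 / √(0.186127 × 0.804126) = 0.192000 / 0.3868715 = 0.4963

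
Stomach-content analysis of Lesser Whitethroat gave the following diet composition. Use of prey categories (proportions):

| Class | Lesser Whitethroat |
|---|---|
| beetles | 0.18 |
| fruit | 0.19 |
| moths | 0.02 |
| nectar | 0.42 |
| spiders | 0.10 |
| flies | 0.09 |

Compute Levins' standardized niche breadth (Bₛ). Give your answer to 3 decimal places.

0.559

Σpᵢ² = 0.18² + 0.19² + 0.02² + 0.42² + 0.10² + 0.09² = 0.0324 + 0.0361 + 0.0004 + 0.1764 + 0.0100 + 0.0081 = 0.2634
B = 1 / 0.2634 = 3.79651
Bₛ = (B − 1)/(n − 1) = (3.79651 − 1)/(6 − 1) = 2.79651/5 = 0.55930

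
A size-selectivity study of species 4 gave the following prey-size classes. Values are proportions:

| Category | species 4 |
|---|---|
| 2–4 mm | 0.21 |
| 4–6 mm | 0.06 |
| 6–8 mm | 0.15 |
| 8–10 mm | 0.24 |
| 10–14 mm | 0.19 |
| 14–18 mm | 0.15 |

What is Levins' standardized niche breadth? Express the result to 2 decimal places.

Σpᵢ² = 0.21² + 0.06² + 0.15² + 0.24² + 0.19² + 0.15² = 0.0441 + 0.0036 + 0.0225 + 0.0576 + 0.0361 + 0.0225 = 0.1864
B = 1 / 0.1864 = 5.3648
Bₛ = (B − 1)/(n − 1) = (5.3648 − 1)/(6 − 1) = 4.3648/5 = 0.8730

0.87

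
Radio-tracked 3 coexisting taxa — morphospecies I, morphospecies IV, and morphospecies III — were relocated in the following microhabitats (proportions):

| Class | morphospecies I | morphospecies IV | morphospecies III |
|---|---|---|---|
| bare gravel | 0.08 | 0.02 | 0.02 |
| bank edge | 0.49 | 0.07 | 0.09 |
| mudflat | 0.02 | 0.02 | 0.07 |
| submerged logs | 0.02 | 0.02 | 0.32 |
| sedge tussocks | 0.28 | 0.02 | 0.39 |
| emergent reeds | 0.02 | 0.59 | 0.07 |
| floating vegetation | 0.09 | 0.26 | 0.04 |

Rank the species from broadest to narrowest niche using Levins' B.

morphospecies III > morphospecies I > morphospecies IV

Σp_Iᵢ² = 0.08² + 0.49² + 0.02² + 0.02² + 0.28² + 0.02² + 0.09² = 0.0064 + 0.2401 + 0.0004 + 0.0004 + 0.0784 + 0.0004 + 0.0081 = 0.3342
B_I = 1 / 0.3342 = 2.9922
Σp_IVᵢ² = 0.02² + 0.07² + 0.02² + 0.02² + 0.02² + 0.59² + 0.26² = 0.0004 + 0.0049 + 0.0004 + 0.0004 + 0.0004 + 0.3481 + 0.0676 = 0.4222
B_IV = 1 / 0.4222 = 2.3685
Σp_IIIᵢ² = 0.02² + 0.09² + 0.07² + 0.32² + 0.39² + 0.07² + 0.04² = 0.0004 + 0.0081 + 0.0049 + 0.1024 + 0.1521 + 0.0049 + 0.0016 = 0.2744
B_III = 1 / 0.2744 = 3.6443
Ranking by B (broadest → narrowest): morphospecies III (3.64) > morphospecies I (2.99) > morphospecies IV (2.37)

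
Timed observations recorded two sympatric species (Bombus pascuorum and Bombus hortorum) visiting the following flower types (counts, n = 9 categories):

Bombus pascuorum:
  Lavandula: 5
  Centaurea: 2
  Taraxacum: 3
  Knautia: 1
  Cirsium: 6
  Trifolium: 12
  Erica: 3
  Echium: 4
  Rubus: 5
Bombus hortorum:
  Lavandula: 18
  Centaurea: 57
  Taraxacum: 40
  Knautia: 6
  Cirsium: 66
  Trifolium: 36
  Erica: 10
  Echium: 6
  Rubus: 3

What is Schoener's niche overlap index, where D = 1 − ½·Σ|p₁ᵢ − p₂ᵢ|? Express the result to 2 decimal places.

Proportions for Bombus pascuorum (n=41): 5/41=0.1220, 2/41=0.0488, 3/41=0.0732, 1/41=0.0244, 6/41=0.1463, 12/41=0.2927, 3/41=0.0732, 4/41=0.0976, 5/41=0.1220
Proportions for Bombus hortorum (n=242): 18/242=0.0744, 57/242=0.2355, 40/242=0.1653, 6/242=0.0248, 66/242=0.2727, 36/242=0.1488, 10/242=0.0413, 6/242=0.0248, 3/242=0.0124
Σ|p₁ᵢ − p₂ᵢ| = 0.0476 + 0.1867 + 0.0921 + 0.0004 + 0.1264 + 0.1439 + 0.0319 + 0.0728 + 0.1096 = 0.8114
D = 1 − ½ × 0.8114 = 1 − 0.40570 = 0.59430

0.59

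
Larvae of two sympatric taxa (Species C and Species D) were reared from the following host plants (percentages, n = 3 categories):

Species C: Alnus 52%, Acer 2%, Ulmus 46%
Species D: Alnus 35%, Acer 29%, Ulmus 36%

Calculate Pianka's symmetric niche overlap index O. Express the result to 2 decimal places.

0.88

Convert percentages to proportions (divide by 100).
Σ p₁ᵢp₂ᵢ = 0.1820 + 0.0058 + 0.1656 = 0.3534
Σp_1ᵢ² = 0.52² + 0.02² + 0.46² = 0.2704 + 0.0004 + 0.2116 = 0.4824
Σp_2ᵢ² = 0.35² + 0.29² + 0.36² = 0.1225 + 0.0841 + 0.1296 = 0.3362
O = 0.3534 / √(0.4824 × 0.3362) = 0.3534 / 0.40272 = 0.8775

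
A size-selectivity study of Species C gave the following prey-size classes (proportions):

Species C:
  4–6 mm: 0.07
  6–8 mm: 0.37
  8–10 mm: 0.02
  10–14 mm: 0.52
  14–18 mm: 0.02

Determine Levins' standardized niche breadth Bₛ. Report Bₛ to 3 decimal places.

0.355

Σpᵢ² = 0.07² + 0.37² + 0.02² + 0.52² + 0.02² = 0.0049 + 0.1369 + 0.0004 + 0.2704 + 0.0004 = 0.4130
B = 1 / 0.4130 = 2.42131
Bₛ = (B − 1)/(n − 1) = (2.42131 − 1)/(5 − 1) = 1.42131/4 = 0.35533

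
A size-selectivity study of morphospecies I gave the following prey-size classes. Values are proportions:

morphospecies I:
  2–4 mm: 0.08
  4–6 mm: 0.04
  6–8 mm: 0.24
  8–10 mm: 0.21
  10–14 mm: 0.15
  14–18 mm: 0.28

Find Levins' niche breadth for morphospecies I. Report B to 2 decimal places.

4.75

Σpᵢ² = 0.08² + 0.04² + 0.24² + 0.21² + 0.15² + 0.28² = 0.0064 + 0.0016 + 0.0576 + 0.0441 + 0.0225 + 0.0784 = 0.2106
B = 1 / 0.2106 = 4.7483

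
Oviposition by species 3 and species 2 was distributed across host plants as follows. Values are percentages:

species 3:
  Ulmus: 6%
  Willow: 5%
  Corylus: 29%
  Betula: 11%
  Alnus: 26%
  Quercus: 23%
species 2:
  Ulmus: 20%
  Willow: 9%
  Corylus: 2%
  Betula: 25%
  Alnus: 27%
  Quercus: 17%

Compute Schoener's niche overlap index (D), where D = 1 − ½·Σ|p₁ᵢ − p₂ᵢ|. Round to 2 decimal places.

0.67

Convert percentages to proportions (divide by 100).
Σ|p₁ᵢ − p₂ᵢ| = 0.14 + 0.04 + 0.27 + 0.14 + 0.01 + 0.06 = 0.66
D = 1 − ½ × 0.66 = 1 − 0.330 = 0.6700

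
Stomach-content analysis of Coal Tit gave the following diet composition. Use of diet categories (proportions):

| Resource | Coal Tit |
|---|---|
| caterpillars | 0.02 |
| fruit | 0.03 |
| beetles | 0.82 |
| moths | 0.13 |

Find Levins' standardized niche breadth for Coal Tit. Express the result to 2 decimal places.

0.15

Σpᵢ² = 0.02² + 0.03² + 0.82² + 0.13² = 0.0004 + 0.0009 + 0.6724 + 0.0169 = 0.6906
B = 1 / 0.6906 = 1.4480
Bₛ = (B − 1)/(n − 1) = (1.4480 − 1)/(4 − 1) = 0.4480/3 = 0.1493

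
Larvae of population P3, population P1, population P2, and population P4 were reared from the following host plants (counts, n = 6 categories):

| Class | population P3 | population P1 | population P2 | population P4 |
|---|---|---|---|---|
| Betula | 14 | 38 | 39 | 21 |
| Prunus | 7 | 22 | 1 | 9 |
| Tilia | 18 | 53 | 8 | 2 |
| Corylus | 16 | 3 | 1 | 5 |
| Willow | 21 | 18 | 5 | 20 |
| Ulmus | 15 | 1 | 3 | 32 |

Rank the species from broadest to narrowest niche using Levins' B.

population P3 > population P4 > population P1 > population P2

Proportions for population P3 (n=91): 14/91=0.1538, 7/91=0.0769, 18/91=0.1978, 16/91=0.1758, 21/91=0.2308, 15/91=0.1648
Proportions for population P1 (n=135): 38/135=0.2815, 22/135=0.1630, 53/135=0.3926, 3/135=0.0222, 18/135=0.1333, 1/135=0.0074
Proportions for population P2 (n=57): 39/57=0.6842, 1/57=0.0175, 8/57=0.1404, 1/57=0.0175, 5/57=0.0877, 3/57=0.0526
Proportions for population P4 (n=89): 21/89=0.2360, 9/89=0.1011, 2/89=0.0225, 5/89=0.0562, 20/89=0.2247, 32/89=0.3596
Σp_P3ᵢ² = 0.1538² + 0.0769² + 0.1978² + 0.1758² + 0.2308² + 0.1648² = 0.023654 + 0.005914 + 0.039125 + 0.030906 + 0.053269 + 0.027159 = 0.180027
B_P3 = 1 / 0.180027 = 5.5547
Σp_P1ᵢ² = 0.2815² + 0.1630² + 0.3926² + 0.0222² + 0.1333² + 0.0074² = 0.079242 + 0.026569 + 0.154135 + 0.000493 + 0.017769 + 0.000055 = 0.278263
B_P1 = 1 / 0.278263 = 3.5937
Σp_P2ᵢ² = 0.6842² + 0.0175² + 0.1404² + 0.0175² + 0.0877² + 0.0526² = 0.468130 + 0.000306 + 0.019712 + 0.000306 + 0.007691 + 0.002767 = 0.498912
B_P2 = 1 / 0.498912 = 2.0044
Σp_P4ᵢ² = 0.2360² + 0.1011² + 0.0225² + 0.0562² + 0.2247² + 0.3596² = 0.055696 + 0.010221 + 0.000506 + 0.003158 + 0.050490 + 0.129312 = 0.249383
B_P4 = 1 / 0.249383 = 4.0099
Ranking by B (broadest → narrowest): population P3 (5.55) > population P4 (4.01) > population P1 (3.59) > population P2 (2.00)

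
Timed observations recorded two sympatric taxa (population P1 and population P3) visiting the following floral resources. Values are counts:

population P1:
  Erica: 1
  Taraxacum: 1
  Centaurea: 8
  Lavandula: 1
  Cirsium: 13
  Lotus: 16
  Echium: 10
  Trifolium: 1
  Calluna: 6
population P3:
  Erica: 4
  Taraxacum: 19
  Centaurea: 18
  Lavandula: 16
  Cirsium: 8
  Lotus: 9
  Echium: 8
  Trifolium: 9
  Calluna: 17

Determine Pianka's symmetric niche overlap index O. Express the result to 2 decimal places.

0.63

Proportions for population P1 (n=57): 1/57=0.0175, 1/57=0.0175, 8/57=0.1404, 1/57=0.0175, 13/57=0.2281, 16/57=0.2807, 10/57=0.1754, 1/57=0.0175, 6/57=0.1053
Proportions for population P3 (n=108): 4/108=0.0370, 19/108=0.1759, 18/108=0.1667, 16/108=0.1481, 8/108=0.0741, 9/108=0.0833, 8/108=0.0741, 9/108=0.0833, 17/108=0.1574
Σ p₁ᵢp₂ᵢ = 0.000648 + 0.003078 + 0.023405 + 0.002592 + 0.016902 + 0.023382 + 0.012997 + 0.001458 + 0.016574 = 0.101036
Σp_1ᵢ² = 0.0175² + 0.0175² + 0.1404² + 0.0175² + 0.2281² + 0.2807² + 0.1754² + 0.0175² + 0.1053² = 0.000306 + 0.000306 + 0.019712 + 0.000306 + 0.052030 + 0.078792 + 0.030765 + 0.000306 + 0.011088 = 0.193611
Σp_2ᵢ² = 0.0370² + 0.1759² + 0.1667² + 0.1481² + 0.0741² + 0.0833² + 0.0741² + 0.0833² + 0.1574² = 0.001369 + 0.030941 + 0.027789 + 0.021934 + 0.005491 + 0.006939 + 0.005491 + 0.006939 + 0.024775 = 0.131668
O = 0.101036 / √(0.193611 × 0.131668) = 0.101036 / 0.1596633 = 0.6328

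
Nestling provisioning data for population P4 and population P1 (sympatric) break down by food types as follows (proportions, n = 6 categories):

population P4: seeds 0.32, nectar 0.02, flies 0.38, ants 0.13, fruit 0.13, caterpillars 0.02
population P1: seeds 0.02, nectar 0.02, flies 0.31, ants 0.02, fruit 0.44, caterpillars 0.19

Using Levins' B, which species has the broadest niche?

population P4

Σp_P4ᵢ² = 0.32² + 0.02² + 0.38² + 0.13² + 0.13² + 0.02² = 0.1024 + 0.0004 + 0.1444 + 0.0169 + 0.0169 + 0.0004 = 0.2814
B_P4 = 1 / 0.2814 = 3.5537
Σp_P1ᵢ² = 0.02² + 0.02² + 0.31² + 0.02² + 0.44² + 0.19² = 0.0004 + 0.0004 + 0.0961 + 0.0004 + 0.1936 + 0.0361 = 0.3270
B_P1 = 1 / 0.3270 = 3.0581
Highest B → broadest niche (most generalist): population P4 (B = 3.55).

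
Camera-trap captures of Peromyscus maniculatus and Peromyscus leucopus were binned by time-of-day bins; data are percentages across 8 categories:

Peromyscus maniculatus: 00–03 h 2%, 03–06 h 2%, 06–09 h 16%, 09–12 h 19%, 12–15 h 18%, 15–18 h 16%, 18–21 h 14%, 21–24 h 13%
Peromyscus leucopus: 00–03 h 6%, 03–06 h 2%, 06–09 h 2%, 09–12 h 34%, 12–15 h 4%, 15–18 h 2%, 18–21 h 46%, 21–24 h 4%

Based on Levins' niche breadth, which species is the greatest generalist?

Convert percentages to proportions (divide by 100).
Σp_maniᵢ² = 0.02² + 0.02² + 0.16² + 0.19² + 0.18² + 0.16² + 0.14² + 0.13² = 0.0004 + 0.0004 + 0.0256 + 0.0361 + 0.0324 + 0.0256 + 0.0196 + 0.0169 = 0.1570
B_mani = 1 / 0.1570 = 6.3694
Σp_leucᵢ² = 0.06² + 0.02² + 0.02² + 0.34² + 0.04² + 0.02² + 0.46² + 0.04² = 0.0036 + 0.0004 + 0.0004 + 0.1156 + 0.0016 + 0.0004 + 0.2116 + 0.0016 = 0.3352
B_leuc = 1 / 0.3352 = 2.9833
Highest B → broadest niche (most generalist): Peromyscus maniculatus (B = 6.37).

Peromyscus maniculatus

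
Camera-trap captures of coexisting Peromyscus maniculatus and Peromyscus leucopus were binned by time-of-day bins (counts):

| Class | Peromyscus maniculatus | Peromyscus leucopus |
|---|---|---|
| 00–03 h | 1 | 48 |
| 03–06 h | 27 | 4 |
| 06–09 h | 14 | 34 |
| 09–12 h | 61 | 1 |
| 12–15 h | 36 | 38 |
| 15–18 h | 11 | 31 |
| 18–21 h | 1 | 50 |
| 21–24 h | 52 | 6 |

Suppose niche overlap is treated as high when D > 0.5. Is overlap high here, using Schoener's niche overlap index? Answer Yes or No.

Proportions for Peromyscus maniculatus (n=203): 1/203=0.0049, 27/203=0.1330, 14/203=0.0690, 61/203=0.3005, 36/203=0.1773, 11/203=0.0542, 1/203=0.0049, 52/203=0.2562
Proportions for Peromyscus leucopus (n=212): 48/212=0.2264, 4/212=0.0189, 34/212=0.1604, 1/212=0.0047, 38/212=0.1792, 31/212=0.1462, 50/212=0.2358, 6/212=0.0283
Σ|p₁ᵢ − p₂ᵢ| = 0.2215 + 0.1141 + 0.0914 + 0.2958 + 0.0019 + 0.0920 + 0.2309 + 0.2279 = 1.2755
D = 1 − ½ × 1.2755 = 1 − 0.63775 = 0.36225
D = 0.36225 < 0.5 → No.

No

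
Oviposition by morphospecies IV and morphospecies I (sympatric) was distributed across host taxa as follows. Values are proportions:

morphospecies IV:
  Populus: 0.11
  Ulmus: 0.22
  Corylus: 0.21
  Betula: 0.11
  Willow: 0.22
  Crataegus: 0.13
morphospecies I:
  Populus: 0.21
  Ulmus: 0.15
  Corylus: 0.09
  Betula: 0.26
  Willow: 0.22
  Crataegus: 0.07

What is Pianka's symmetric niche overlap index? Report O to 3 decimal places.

Σ p₁ᵢp₂ᵢ = 0.0231 + 0.0330 + 0.0189 + 0.0286 + 0.0484 + 0.0091 = 0.1611
Σp_1ᵢ² = 0.11² + 0.22² + 0.21² + 0.11² + 0.22² + 0.13² = 0.0121 + 0.0484 + 0.0441 + 0.0121 + 0.0484 + 0.0169 = 0.1820
Σp_2ᵢ² = 0.21² + 0.15² + 0.09² + 0.26² + 0.22² + 0.07² = 0.0441 + 0.0225 + 0.0081 + 0.0676 + 0.0484 + 0.0049 = 0.1956
O = 0.1611 / √(0.1820 × 0.1956) = 0.1611 / 0.188678 = 0.85384

0.854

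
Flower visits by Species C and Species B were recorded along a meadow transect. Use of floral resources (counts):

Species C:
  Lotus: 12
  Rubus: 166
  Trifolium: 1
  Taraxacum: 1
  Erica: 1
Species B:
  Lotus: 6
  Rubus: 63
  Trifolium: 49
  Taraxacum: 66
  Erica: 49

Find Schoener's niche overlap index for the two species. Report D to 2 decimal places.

Proportions for Species C (n=181): 12/181=0.0663, 166/181=0.9171, 1/181=0.0055, 1/181=0.0055, 1/181=0.0055
Proportions for Species B (n=233): 6/233=0.0258, 63/233=0.2704, 49/233=0.2103, 66/233=0.2833, 49/233=0.2103
Σ|p₁ᵢ − p₂ᵢ| = 0.0405 + 0.6467 + 0.2048 + 0.2778 + 0.2048 = 1.3746
D = 1 − ½ × 1.3746 = 1 − 0.68730 = 0.31270

0.31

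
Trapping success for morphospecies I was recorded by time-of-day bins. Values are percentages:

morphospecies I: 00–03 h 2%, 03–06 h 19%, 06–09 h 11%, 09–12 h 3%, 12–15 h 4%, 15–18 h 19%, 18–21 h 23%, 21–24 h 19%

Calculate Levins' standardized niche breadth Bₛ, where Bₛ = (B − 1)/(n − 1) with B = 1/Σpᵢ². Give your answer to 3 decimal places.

Convert percentages to proportions (divide by 100).
Σpᵢ² = 0.02² + 0.19² + 0.11² + 0.03² + 0.04² + 0.19² + 0.23² + 0.19² = 0.0004 + 0.0361 + 0.0121 + 0.0009 + 0.0016 + 0.0361 + 0.0529 + 0.0361 = 0.1762
B = 1 / 0.1762 = 5.67537
Bₛ = (B − 1)/(n − 1) = (5.67537 − 1)/(8 − 1) = 4.67537/7 = 0.66791

0.668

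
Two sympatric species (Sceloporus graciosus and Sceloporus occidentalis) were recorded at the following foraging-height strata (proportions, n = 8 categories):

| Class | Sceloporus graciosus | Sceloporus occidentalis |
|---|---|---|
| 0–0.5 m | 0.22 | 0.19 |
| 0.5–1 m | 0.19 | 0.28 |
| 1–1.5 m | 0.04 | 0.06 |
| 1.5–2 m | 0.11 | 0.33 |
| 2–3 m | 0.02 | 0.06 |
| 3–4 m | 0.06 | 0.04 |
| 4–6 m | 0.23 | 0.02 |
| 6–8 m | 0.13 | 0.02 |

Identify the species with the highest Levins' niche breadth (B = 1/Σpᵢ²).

Σp_gracᵢ² = 0.22² + 0.19² + 0.04² + 0.11² + 0.02² + 0.06² + 0.23² + 0.13² = 0.0484 + 0.0361 + 0.0016 + 0.0121 + 0.0004 + 0.0036 + 0.0529 + 0.0169 = 0.1720
B_grac = 1 / 0.1720 = 5.8140
Σp_occiᵢ² = 0.19² + 0.28² + 0.06² + 0.33² + 0.06² + 0.04² + 0.02² + 0.02² = 0.0361 + 0.0784 + 0.0036 + 0.1089 + 0.0036 + 0.0016 + 0.0004 + 0.0004 = 0.2330
B_occi = 1 / 0.2330 = 4.2918
Highest B → broadest niche (most generalist): Sceloporus graciosus (B = 5.81).

Sceloporus graciosus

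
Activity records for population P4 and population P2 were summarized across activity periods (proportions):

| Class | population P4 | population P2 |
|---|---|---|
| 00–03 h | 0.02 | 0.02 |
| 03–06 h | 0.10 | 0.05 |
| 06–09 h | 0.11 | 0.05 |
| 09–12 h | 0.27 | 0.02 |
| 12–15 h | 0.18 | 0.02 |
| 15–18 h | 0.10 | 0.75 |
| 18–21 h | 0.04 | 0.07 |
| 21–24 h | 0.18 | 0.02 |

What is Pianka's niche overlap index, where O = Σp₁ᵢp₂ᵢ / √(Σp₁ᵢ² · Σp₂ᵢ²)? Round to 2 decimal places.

0.32

Σ p₁ᵢp₂ᵢ = 0.0004 + 0.0050 + 0.0055 + 0.0054 + 0.0036 + 0.0750 + 0.0028 + 0.0036 = 0.1013
Σp_1ᵢ² = 0.02² + 0.10² + 0.11² + 0.27² + 0.18² + 0.10² + 0.04² + 0.18² = 0.0004 + 0.0100 + 0.0121 + 0.0729 + 0.0324 + 0.0100 + 0.0016 + 0.0324 = 0.1718
Σp_2ᵢ² = 0.02² + 0.05² + 0.05² + 0.02² + 0.02² + 0.75² + 0.07² + 0.02² = 0.0004 + 0.0025 + 0.0025 + 0.0004 + 0.0004 + 0.5625 + 0.0049 + 0.0004 = 0.5740
O = 0.1013 / √(0.1718 × 0.5740) = 0.1013 / 0.31403 = 0.3226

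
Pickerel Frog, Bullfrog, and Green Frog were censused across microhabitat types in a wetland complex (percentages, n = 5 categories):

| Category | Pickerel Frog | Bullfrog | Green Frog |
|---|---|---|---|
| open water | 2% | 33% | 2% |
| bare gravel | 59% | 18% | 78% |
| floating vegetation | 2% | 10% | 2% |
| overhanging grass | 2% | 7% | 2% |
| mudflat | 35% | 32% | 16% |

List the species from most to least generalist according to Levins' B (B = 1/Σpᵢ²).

Convert percentages to proportions (divide by 100).
Σp_Pickᵢ² = 0.02² + 0.59² + 0.02² + 0.02² + 0.35² = 0.0004 + 0.3481 + 0.0004 + 0.0004 + 0.1225 = 0.4718
B_Pick = 1 / 0.4718 = 2.1195
Σp_Bullᵢ² = 0.33² + 0.18² + 0.10² + 0.07² + 0.32² = 0.1089 + 0.0324 + 0.0100 + 0.0049 + 0.1024 = 0.2586
B_Bull = 1 / 0.2586 = 3.8670
Σp_Greeᵢ² = 0.02² + 0.78² + 0.02² + 0.02² + 0.16² = 0.0004 + 0.6084 + 0.0004 + 0.0004 + 0.0256 = 0.6352
B_Gree = 1 / 0.6352 = 1.5743
Ranking by B (broadest → narrowest): Bullfrog (3.87) > Pickerel Frog (2.12) > Green Frog (1.57)

Bullfrog > Pickerel Frog > Green Frog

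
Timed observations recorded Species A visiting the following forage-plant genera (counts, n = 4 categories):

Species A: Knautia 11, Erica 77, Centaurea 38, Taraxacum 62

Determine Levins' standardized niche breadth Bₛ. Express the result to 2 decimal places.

0.71

Proportions for Species A (n=188): 11/188=0.0585, 77/188=0.4096, 38/188=0.2021, 62/188=0.3298
Σpᵢ² = 0.0585² + 0.4096² + 0.2021² + 0.3298² = 0.003422 + 0.167772 + 0.040844 + 0.108768 = 0.320806
B = 1 / 0.320806 = 3.1171
Bₛ = (B − 1)/(n − 1) = (3.1171 − 1)/(4 − 1) = 2.1171/3 = 0.7057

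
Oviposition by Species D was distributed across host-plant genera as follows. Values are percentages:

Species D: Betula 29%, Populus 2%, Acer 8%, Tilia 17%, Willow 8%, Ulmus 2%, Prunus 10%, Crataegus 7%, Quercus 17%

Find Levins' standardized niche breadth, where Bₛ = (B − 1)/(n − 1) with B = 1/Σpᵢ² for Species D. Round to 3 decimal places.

0.609

Convert percentages to proportions (divide by 100).
Σpᵢ² = 0.29² + 0.02² + 0.08² + 0.17² + 0.08² + 0.02² + 0.10² + 0.07² + 0.17² = 0.0841 + 0.0004 + 0.0064 + 0.0289 + 0.0064 + 0.0004 + 0.0100 + 0.0049 + 0.0289 = 0.1704
B = 1 / 0.1704 = 5.86854
Bₛ = (B − 1)/(n − 1) = (5.86854 − 1)/(9 − 1) = 4.86854/8 = 0.60857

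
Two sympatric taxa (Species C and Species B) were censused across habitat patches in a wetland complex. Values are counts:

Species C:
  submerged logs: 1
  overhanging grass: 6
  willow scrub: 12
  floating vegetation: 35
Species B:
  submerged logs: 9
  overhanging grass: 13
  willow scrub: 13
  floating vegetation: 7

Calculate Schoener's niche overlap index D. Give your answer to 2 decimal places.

Proportions for Species C (n=54): 1/54=0.0185, 6/54=0.1111, 12/54=0.2222, 35/54=0.6481
Proportions for Species B (n=42): 9/42=0.2143, 13/42=0.3095, 13/42=0.3095, 7/42=0.1667
Σ|p₁ᵢ − p₂ᵢ| = 0.1958 + 0.1984 + 0.0873 + 0.4814 = 0.9629
D = 1 − ½ × 0.9629 = 1 − 0.48145 = 0.51855

0.52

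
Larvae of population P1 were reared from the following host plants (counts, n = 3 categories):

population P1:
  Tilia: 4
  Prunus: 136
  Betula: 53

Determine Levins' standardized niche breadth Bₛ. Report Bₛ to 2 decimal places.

0.37

Proportions for population P1 (n=193): 4/193=0.0207, 136/193=0.7047, 53/193=0.2746
Σpᵢ² = 0.0207² + 0.7047² + 0.2746² = 0.000428 + 0.496602 + 0.075405 = 0.572435
B = 1 / 0.572435 = 1.7469
Bₛ = (B − 1)/(n − 1) = (1.7469 − 1)/(3 − 1) = 0.7469/2 = 0.3735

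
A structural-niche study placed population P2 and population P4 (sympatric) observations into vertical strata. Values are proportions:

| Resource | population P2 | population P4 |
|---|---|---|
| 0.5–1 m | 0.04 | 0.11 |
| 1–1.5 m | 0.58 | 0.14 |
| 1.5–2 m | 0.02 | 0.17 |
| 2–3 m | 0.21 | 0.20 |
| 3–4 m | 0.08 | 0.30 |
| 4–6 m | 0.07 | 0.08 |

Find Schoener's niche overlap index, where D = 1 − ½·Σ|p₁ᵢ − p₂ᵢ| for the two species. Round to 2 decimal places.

Σ|p₁ᵢ − p₂ᵢ| = 0.07 + 0.44 + 0.15 + 0.01 + 0.22 + 0.01 = 0.90
D = 1 − ½ × 0.90 = 1 − 0.450 = 0.5500

0.55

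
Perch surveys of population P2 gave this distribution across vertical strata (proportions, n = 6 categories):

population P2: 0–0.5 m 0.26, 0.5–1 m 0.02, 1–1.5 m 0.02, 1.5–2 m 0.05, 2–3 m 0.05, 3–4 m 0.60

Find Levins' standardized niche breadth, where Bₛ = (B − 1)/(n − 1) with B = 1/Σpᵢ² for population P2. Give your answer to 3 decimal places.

Σpᵢ² = 0.26² + 0.02² + 0.02² + 0.05² + 0.05² + 0.60² = 0.0676 + 0.0004 + 0.0004 + 0.0025 + 0.0025 + 0.3600 = 0.4334
B = 1 / 0.4334 = 2.30734
Bₛ = (B − 1)/(n − 1) = (2.30734 − 1)/(6 − 1) = 1.30734/5 = 0.26147

0.261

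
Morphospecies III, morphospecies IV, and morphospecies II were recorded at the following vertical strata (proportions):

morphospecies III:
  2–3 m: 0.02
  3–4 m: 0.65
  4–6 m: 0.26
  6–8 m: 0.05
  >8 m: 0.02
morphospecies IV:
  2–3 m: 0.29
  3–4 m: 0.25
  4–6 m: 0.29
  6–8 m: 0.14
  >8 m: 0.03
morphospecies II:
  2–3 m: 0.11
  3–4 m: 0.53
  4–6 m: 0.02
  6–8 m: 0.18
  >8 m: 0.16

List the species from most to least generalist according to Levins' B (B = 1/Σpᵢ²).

Σp_IIIᵢ² = 0.02² + 0.65² + 0.26² + 0.05² + 0.02² = 0.0004 + 0.4225 + 0.0676 + 0.0025 + 0.0004 = 0.4934
B_III = 1 / 0.4934 = 2.0268
Σp_IVᵢ² = 0.29² + 0.25² + 0.29² + 0.14² + 0.03² = 0.0841 + 0.0625 + 0.0841 + 0.0196 + 0.0009 = 0.2512
B_IV = 1 / 0.2512 = 3.9809
Σp_IIᵢ² = 0.11² + 0.53² + 0.02² + 0.18² + 0.16² = 0.0121 + 0.2809 + 0.0004 + 0.0324 + 0.0256 = 0.3514
B_II = 1 / 0.3514 = 2.8458
Ranking by B (broadest → narrowest): morphospecies IV (3.98) > morphospecies II (2.85) > morphospecies III (2.03)

morphospecies IV > morphospecies II > morphospecies III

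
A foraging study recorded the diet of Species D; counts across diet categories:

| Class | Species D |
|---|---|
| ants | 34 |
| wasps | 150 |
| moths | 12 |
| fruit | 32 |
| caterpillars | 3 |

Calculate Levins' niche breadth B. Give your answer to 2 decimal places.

Proportions for Species D (n=231): 34/231=0.1472, 150/231=0.6494, 12/231=0.0519, 32/231=0.1385, 3/231=0.0130
Σpᵢ² = 0.1472² + 0.6494² + 0.0519² + 0.1385² + 0.0130² = 0.021668 + 0.421720 + 0.002694 + 0.019182 + 0.000169 = 0.465433
B = 1 / 0.465433 = 2.1485

2.15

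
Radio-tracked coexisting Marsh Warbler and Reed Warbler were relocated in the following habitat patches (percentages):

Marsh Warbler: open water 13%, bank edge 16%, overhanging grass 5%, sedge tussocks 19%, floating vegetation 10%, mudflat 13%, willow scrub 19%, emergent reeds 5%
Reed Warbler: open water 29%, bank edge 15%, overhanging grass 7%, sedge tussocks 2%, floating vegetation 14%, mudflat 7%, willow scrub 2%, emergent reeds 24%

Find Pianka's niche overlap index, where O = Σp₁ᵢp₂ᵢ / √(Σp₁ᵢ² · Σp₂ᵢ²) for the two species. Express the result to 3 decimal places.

0.639

Convert percentages to proportions (divide by 100).
Σ p₁ᵢp₂ᵢ = 0.0377 + 0.0240 + 0.0035 + 0.0038 + 0.0140 + 0.0091 + 0.0038 + 0.0120 = 0.1079
Σp_1ᵢ² = 0.13² + 0.16² + 0.05² + 0.19² + 0.10² + 0.13² + 0.19² + 0.05² = 0.0169 + 0.0256 + 0.0025 + 0.0361 + 0.0100 + 0.0169 + 0.0361 + 0.0025 = 0.1466
Σp_2ᵢ² = 0.29² + 0.15² + 0.07² + 0.02² + 0.14² + 0.07² + 0.02² + 0.24² = 0.0841 + 0.0225 + 0.0049 + 0.0004 + 0.0196 + 0.0049 + 0.0004 + 0.0576 = 0.1944
O = 0.1079 / √(0.1466 × 0.1944) = 0.1079 / 0.168817 = 0.63915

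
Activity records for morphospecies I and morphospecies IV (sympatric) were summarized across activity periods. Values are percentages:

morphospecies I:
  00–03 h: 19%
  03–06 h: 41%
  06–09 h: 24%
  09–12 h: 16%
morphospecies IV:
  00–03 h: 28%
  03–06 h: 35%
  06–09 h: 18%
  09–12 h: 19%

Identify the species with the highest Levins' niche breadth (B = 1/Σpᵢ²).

Convert percentages to proportions (divide by 100).
Σp_Iᵢ² = 0.19² + 0.41² + 0.24² + 0.16² = 0.0361 + 0.1681 + 0.0576 + 0.0256 = 0.2874
B_I = 1 / 0.2874 = 3.4795
Σp_IVᵢ² = 0.28² + 0.35² + 0.18² + 0.19² = 0.0784 + 0.1225 + 0.0324 + 0.0361 = 0.2694
B_IV = 1 / 0.2694 = 3.7120
Highest B → broadest niche (most generalist): morphospecies IV (B = 3.71).

morphospecies IV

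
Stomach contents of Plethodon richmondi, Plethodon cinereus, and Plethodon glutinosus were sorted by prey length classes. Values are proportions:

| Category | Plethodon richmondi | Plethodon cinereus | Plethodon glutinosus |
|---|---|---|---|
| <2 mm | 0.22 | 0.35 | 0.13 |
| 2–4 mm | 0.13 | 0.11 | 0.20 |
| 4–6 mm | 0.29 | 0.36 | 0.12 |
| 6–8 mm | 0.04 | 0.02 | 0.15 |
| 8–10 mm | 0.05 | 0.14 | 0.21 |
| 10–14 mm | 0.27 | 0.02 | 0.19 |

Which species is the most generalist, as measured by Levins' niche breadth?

Σp_richᵢ² = 0.22² + 0.13² + 0.29² + 0.04² + 0.05² + 0.27² = 0.0484 + 0.0169 + 0.0841 + 0.0016 + 0.0025 + 0.0729 = 0.2264
B_rich = 1 / 0.2264 = 4.4170
Σp_cineᵢ² = 0.35² + 0.11² + 0.36² + 0.02² + 0.14² + 0.02² = 0.1225 + 0.0121 + 0.1296 + 0.0004 + 0.0196 + 0.0004 = 0.2846
B_cine = 1 / 0.2846 = 3.5137
Σp_glutᵢ² = 0.13² + 0.20² + 0.12² + 0.15² + 0.21² + 0.19² = 0.0169 + 0.0400 + 0.0144 + 0.0225 + 0.0441 + 0.0361 = 0.1740
B_glut = 1 / 0.1740 = 5.7471
Highest B → broadest niche (most generalist): Plethodon glutinosus (B = 5.75).

Plethodon glutinosus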